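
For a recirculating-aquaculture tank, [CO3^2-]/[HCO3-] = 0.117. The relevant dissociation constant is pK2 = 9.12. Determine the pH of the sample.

From K2 = [H⁺][CO3^2-]/[HCO3-]:  pH = pK2 + log₁₀([CO3^2-]/[HCO3-])
log₁₀(0.117) = -0.932
pH = 9.12 + (-0.932) = 8.19

pH = 8.19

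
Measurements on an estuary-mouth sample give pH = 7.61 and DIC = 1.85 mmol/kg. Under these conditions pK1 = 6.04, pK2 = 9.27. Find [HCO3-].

α₁ = 1 / (1 + [H⁺]/K1 + K2/[H⁺]) = 1 / (1 + 10^-1.57 + 10^-1.66)
   = 1 / (1 + 0.026915 + 0.021878) = 1/1.0488 = 0.9535
[HCO3⁻] = α₁ × DIC = 0.9535 × 1.85 = 1.76 mmol/kg

[HCO3⁻] = 1.76 mmol/kg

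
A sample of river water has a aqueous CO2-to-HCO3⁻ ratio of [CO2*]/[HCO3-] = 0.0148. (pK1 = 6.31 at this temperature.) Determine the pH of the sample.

From K1 = [H⁺][HCO3-]/[CO2*]:  pH = pK1 − log₁₀([CO2*]/[HCO3-])
log₁₀(0.0148) = -1.830
pH = 6.31 − (-1.830) = 8.14

pH = 8.14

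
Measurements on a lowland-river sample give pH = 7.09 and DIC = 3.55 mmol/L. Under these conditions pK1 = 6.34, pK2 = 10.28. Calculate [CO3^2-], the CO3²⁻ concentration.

α₂ = 1 / (1 + [H⁺]/K2 + [H⁺]²/(K1K2)) = 1 / (1 + 10^+3.19 + 10^+2.44)
   = 1 / (1 + 1548.8 + 275.42) = 1/1825.2 = 0.0005479
[CO3²⁻] = α₂ × DIC = 0.0005479 × 3.55 = 0.00194 mmol/L = 1.94 μmol/L

[CO3²⁻] = 1.94 μmol/L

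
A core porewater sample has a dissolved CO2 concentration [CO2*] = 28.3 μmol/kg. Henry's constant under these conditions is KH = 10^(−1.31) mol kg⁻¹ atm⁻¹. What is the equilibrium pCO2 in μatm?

pCO2 = 578 μatm

KH = 10^(−1.31) = 4.898×10^-2 mol kg⁻¹ atm⁻¹
pCO2 = [CO2*]/KH = 28.3×10^-6 / 4.898×10^-2 = 5.78×10^-4 atm = 578 μatm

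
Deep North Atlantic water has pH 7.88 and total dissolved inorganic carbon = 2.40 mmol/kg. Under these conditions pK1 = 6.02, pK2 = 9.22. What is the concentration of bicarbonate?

[HCO3⁻] = 2.27 mmol/kg

α₁ = 1 / (1 + [H⁺]/K1 + K2/[H⁺]) = 1 / (1 + 10^-1.86 + 10^-1.34)
   = 1 / (1 + 0.013804 + 0.045709) = 1/1.0595 = 0.9438
[HCO3⁻] = α₁ × DIC = 0.9438 × 2.40 = 2.27 mmol/kg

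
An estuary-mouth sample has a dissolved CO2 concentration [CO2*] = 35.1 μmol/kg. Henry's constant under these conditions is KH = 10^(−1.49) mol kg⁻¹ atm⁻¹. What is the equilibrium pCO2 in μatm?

KH = 10^(−1.49) = 3.236×10^-2 mol kg⁻¹ atm⁻¹
pCO2 = [CO2*]/KH = 35.1×10^-6 / 3.236×10^-2 = 1.08×10^-3 atm = 1080 μatm

pCO2 = 1080 μatm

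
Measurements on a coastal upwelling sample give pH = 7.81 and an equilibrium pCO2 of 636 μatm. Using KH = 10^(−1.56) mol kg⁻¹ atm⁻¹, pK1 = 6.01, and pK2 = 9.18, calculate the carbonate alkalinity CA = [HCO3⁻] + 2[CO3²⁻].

[CO2*] = KH · pCO2 = 10^(−1.56) × 636×10^-6 = 1.752×10^-5 mol/kg
α₀ = 1/(1 + K1/[H⁺] + K1K2/[H⁺]²) = 1/(1 + 10^+1.80 + 10^+0.43) = 0.01497
DIC = [CO2*]/α₀ = 1.752×10^-5 / 0.01497 = 1.170 mmol/kg
CA = (α₁ + 2α₂)·DIC = (0.9447 + 2×0.04030) × 1.170 = 1.20 mmol/kg

CA = 1.20 mmol/kg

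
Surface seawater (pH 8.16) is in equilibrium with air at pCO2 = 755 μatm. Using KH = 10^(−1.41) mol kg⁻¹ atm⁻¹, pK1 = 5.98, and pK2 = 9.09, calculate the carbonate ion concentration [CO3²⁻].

[CO3²⁻] = 0.522 mmol/kg

[CO2*] = KH · pCO2 = 10^(−1.41) × 755×10^-6 = 2.937×10^-5 mol/kg
α₀ = 1/(1 + K1/[H⁺] + K1K2/[H⁺]²) = 1/(1 + 10^+2.18 + 10^+1.25) = 0.005878
DIC = [CO2*]/α₀ = 2.937×10^-5 / 0.005878 = 4.997 mmol/kg
[CO3²⁻] = α₂·DIC; α₂ = 0.1045, so [CO3²⁻] = 0.1045 × 4.997 = 0.522 mmol/kg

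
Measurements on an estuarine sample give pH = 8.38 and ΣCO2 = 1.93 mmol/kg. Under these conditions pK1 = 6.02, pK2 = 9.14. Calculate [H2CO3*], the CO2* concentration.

α₀ = 1 / (1 + K1/[H⁺] + K1K2/[H⁺]²) = 1 / (1 + 10^+2.36 + 10^+1.60)
   = 1 / (1 + 229.09 + 39.811) = 1/269.90 = 0.003705
[CO2*] = α₀ × DIC = 0.003705 × 1.93 = 0.00715 mmol/kg = 7.15 μmol/kg

[CO2*] = 7.15 μmol/kg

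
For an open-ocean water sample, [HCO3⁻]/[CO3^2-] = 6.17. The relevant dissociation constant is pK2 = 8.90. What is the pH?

pH = 8.11

From K2 = [H⁺][CO3^2-]/[HCO3⁻]:  pH = pK2 − log₁₀([HCO3⁻]/[CO3^2-])
log₁₀(6.17) = +0.790
pH = 8.90 − (+0.790) = 8.11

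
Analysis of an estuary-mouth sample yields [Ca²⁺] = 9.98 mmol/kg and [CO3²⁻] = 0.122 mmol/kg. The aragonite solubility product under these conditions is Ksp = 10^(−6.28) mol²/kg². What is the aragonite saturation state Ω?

Ksp = 10^(−6.28) = 5.248×10^-7
Ω = [Ca²⁺][CO3²⁻]/Ksp = (9.98×10^-3)(0.122×10^-3) / 5.248×10^-7 = 2.32

Ω = 2.32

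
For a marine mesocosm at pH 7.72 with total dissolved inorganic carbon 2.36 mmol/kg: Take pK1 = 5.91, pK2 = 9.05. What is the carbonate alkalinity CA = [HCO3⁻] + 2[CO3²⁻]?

CA = [HCO3⁻] + 2[CO3²⁻] = (α₁ + 2α₂)·DIC
At pH 7.72: [H⁺]/K1 = 10^-1.81 = 0.015488, K2/[H⁺] = 10^-1.33 = 0.046774
α₁ = 1/(1 + 0.015488 + 0.046774) = 1/1.0623 = 0.9414; α₂ = α₁·K2/[H⁺] = 0.04403
α₁ + 2α₂ = 1.0295
CA = 1.0295 × 2.36 = 2.43 mmol/kg

CA = 2.43 mmol/kg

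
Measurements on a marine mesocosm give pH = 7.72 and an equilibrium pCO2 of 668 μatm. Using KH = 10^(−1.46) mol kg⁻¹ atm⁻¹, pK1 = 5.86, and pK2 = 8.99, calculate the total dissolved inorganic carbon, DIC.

[CO2*] = KH · pCO2 = 10^(−1.46) × 668×10^-6 = 2.316×10^-5 mol/kg
α₀ = 1/(1 + K1/[H⁺] + K1K2/[H⁺]²) = 1/(1 + 10^+1.86 + 10^+0.59) = 0.01293
DIC = [CO2*]/α₀ = 2.316×10^-5 / 0.01293 = 1.79 mmol/kg

DIC = 1.79 mmol/kg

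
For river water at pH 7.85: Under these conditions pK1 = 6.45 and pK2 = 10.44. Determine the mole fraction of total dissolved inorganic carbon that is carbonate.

α₂ = 1 / (1 + [H⁺]/K2 + [H⁺]²/(K1K2)) = 1 / (1 + 10^+2.59 + 10^+1.19)
   = 1 / (1 + 389.05 + 15.488) = 1/405.53 = 0.002466

α₂ = 0.00247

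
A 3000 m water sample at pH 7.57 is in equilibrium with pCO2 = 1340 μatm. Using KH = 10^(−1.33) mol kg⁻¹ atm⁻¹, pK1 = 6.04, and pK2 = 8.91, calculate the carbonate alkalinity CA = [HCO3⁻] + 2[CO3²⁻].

CA = 2.32 mmol/kg

[CO2*] = KH · pCO2 = 10^(−1.33) × 1340×10^-6 = 6.268×10^-5 mol/kg
α₀ = 1/(1 + K1/[H⁺] + K1K2/[H⁺]²) = 1/(1 + 10^+1.53 + 10^+0.19) = 0.02745
DIC = [CO2*]/α₀ = 6.268×10^-5 / 0.02745 = 2.284 mmol/kg
CA = (α₁ + 2α₂)·DIC = (0.9300 + 2×0.04251) × 2.284 = 2.32 mmol/kg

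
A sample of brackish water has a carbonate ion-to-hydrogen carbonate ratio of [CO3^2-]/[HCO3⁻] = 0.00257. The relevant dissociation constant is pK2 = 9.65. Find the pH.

From K2 = [H⁺][CO3^2-]/[HCO3⁻]:  pH = pK2 + log₁₀([CO3^2-]/[HCO3⁻])
log₁₀(0.00257) = -2.590
pH = 9.65 + (-2.590) = 7.06

pH = 7.06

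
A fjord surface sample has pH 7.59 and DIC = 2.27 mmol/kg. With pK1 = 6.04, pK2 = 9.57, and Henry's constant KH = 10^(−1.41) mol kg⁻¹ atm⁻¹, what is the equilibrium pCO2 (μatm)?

pCO2 = 1580 μatm

α₀ = 1 / (1 + K1/[H⁺] + K1K2/[H⁺]²) = 1 / (1 + 10^+1.55 + 10^-0.43)
   = 1 / (1 + 35.481 + 0.37154) = 1/36.853 = 0.02713
[CO2*] = α₀ × DIC = 0.02713 × 2.27 = 0.06160 mmol/kg
pCO2 = [CO2*]/KH = 6.160×10^-5 / 3.890×10^-2 = 1580 μatm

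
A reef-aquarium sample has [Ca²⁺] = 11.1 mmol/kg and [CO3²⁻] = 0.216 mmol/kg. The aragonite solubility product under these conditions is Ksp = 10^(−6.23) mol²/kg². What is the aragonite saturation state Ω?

Ω = 4.07

Ksp = 10^(−6.23) = 5.888×10^-7
Ω = [Ca²⁺][CO3²⁻]/Ksp = (11.1×10^-3)(0.216×10^-3) / 5.888×10^-7 = 4.07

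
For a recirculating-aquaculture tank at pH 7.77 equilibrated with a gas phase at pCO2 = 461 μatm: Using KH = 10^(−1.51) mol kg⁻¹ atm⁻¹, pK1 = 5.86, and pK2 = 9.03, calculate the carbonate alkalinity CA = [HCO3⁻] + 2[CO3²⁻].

[CO2*] = KH · pCO2 = 10^(−1.51) × 461×10^-6 = 1.425×10^-5 mol/kg
α₀ = 1/(1 + K1/[H⁺] + K1K2/[H⁺]²) = 1/(1 + 10^+1.91 + 10^+0.65) = 0.01153
DIC = [CO2*]/α₀ = 1.425×10^-5 / 0.01153 = 1.236 mmol/kg
CA = (α₁ + 2α₂)·DIC = (0.9370 + 2×0.05149) × 1.236 = 1.29 mmol/kg

CA = 1.29 mmol/kg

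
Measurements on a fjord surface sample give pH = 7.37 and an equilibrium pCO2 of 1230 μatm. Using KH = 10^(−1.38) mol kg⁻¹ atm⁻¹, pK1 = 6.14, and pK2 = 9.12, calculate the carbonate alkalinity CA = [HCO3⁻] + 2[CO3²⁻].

[CO2*] = KH · pCO2 = 10^(−1.38) × 1230×10^-6 = 5.127×10^-5 mol/kg
α₀ = 1/(1 + K1/[H⁺] + K1K2/[H⁺]²) = 1/(1 + 10^+1.23 + 10^-0.52) = 0.05469
DIC = [CO2*]/α₀ = 5.127×10^-5 / 0.05469 = 0.9375 mmol/kg
CA = (α₁ + 2α₂)·DIC = (0.9288 + 2×0.01652) × 0.9375 = 0.902 mmol/kg

CA = 0.902 mmol/kg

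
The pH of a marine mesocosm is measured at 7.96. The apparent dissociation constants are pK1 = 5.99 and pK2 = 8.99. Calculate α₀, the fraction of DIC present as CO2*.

α₀ = 0.00971

α₀ = 1 / (1 + K1/[H⁺] + K1K2/[H⁺]²) = 1 / (1 + 10^+1.97 + 10^+0.94)
   = 1 / (1 + 93.325 + 8.7096) = 1/103.04 = 0.009705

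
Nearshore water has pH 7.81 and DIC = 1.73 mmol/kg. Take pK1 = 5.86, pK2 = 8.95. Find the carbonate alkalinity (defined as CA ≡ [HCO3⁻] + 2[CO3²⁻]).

CA = 1.83 mmol/kg

CA = [HCO3⁻] + 2[CO3²⁻] = (α₁ + 2α₂)·DIC
At pH 7.81: [H⁺]/K1 = 10^-1.95 = 0.011220, K2/[H⁺] = 10^-1.14 = 0.072444
α₁ = 1/(1 + 0.011220 + 0.072444) = 1/1.0837 = 0.9228; α₂ = α₁·K2/[H⁺] = 0.06685
α₁ + 2α₂ = 1.0565
CA = 1.0565 × 1.73 = 1.83 mmol/kg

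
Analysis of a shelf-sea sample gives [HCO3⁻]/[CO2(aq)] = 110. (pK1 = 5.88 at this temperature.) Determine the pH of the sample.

pH = 7.92

From K1 = [H⁺][HCO3⁻]/[CO2(aq)]:  pH = pK1 + log₁₀([HCO3⁻]/[CO2(aq)])
log₁₀(110) = +2.041
pH = 5.88 + (+2.041) = 7.92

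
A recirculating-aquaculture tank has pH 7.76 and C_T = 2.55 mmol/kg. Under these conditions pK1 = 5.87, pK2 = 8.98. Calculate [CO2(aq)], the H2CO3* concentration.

[CO2*] = 0.0306 mmol/kg

α₀ = 1 / (1 + K1/[H⁺] + K1K2/[H⁺]²) = 1 / (1 + 10^+1.89 + 10^+0.67)
   = 1 / (1 + 77.625 + 4.6774) = 1/83.302 = 0.01200
[CO2*] = α₀ × DIC = 0.01200 × 2.55 = 0.0306 mmol/kg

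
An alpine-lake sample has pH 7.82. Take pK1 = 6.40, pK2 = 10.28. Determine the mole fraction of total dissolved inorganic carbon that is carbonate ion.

α₂ = 1 / (1 + [H⁺]/K2 + [H⁺]²/(K1K2)) = 1 / (1 + 10^+2.46 + 10^+1.04)
   = 1 / (1 + 288.40 + 10.965) = 1/300.37 = 0.003329

α₂ = 0.00333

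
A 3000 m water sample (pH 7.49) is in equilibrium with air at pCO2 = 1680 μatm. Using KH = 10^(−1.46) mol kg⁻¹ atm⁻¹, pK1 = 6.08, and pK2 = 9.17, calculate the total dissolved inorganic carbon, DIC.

DIC = 1.59 mmol/kg

[CO2*] = KH · pCO2 = 10^(−1.46) × 1680×10^-6 = 5.825×10^-5 mol/kg
α₀ = 1/(1 + K1/[H⁺] + K1K2/[H⁺]²) = 1/(1 + 10^+1.41 + 10^-0.27) = 0.03671
DIC = [CO2*]/α₀ = 5.825×10^-5 / 0.03671 = 1.59 mmol/kg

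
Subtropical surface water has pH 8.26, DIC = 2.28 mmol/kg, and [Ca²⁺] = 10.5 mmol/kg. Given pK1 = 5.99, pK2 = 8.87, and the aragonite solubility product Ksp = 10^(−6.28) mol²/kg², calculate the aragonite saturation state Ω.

α₂ = 1 / (1 + [H⁺]/K2 + [H⁺]²/(K1K2)) = 1 / (1 + 10^+0.61 + 10^-1.66)
   = 1 / (1 + 4.0738 + 0.021878) = 1/5.0957 = 0.1962
[CO3²⁻] = α₂ × DIC = 0.1962 × 2.28 = 0.4474 mmol/kg
Ksp = 10^(−6.28) = 5.248×10^-7
Ω = [Ca²⁺][CO3²⁻]/Ksp = (10.5×10^-3)(4.474×10^-4) / 5.248×10^-7 = 8.95

Ω = 8.95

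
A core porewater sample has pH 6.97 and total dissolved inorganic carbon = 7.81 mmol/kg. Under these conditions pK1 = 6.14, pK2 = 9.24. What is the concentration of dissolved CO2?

α₀ = 1 / (1 + K1/[H⁺] + K1K2/[H⁺]²) = 1 / (1 + 10^+0.83 + 10^-1.44)
   = 1 / (1 + 6.7608 + 0.036308) = 1/7.7971 = 0.1283
[CO2*] = α₀ × DIC = 0.1283 × 7.81 = 1.00 mmol/kg

[CO2*] = 1.00 mmol/kg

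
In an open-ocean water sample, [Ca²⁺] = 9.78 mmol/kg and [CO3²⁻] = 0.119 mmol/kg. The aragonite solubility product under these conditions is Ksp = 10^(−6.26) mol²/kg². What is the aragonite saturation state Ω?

Ksp = 10^(−6.26) = 5.495×10^-7
Ω = [Ca²⁺][CO3²⁻]/Ksp = (9.78×10^-3)(0.119×10^-3) / 5.495×10^-7 = 2.12

Ω = 2.12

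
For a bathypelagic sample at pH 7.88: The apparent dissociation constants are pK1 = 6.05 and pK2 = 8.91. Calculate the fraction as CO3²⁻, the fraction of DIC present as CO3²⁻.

α₂ = 1 / (1 + [H⁺]/K2 + [H⁺]²/(K1K2)) = 1 / (1 + 10^+1.03 + 10^-0.80)
   = 1 / (1 + 10.715 + 0.15849) = 1/11.874 = 0.08422

α₂ = 0.0842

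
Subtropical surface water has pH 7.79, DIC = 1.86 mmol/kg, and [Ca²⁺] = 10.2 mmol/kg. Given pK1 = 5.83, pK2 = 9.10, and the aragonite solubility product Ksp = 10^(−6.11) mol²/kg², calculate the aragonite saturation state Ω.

Ω = 1.13

α₂ = 1 / (1 + [H⁺]/K2 + [H⁺]²/(K1K2)) = 1 / (1 + 10^+1.31 + 10^-0.65)
   = 1 / (1 + 20.417 + 0.22387) = 1/21.641 = 0.04621
[CO3²⁻] = α₂ × DIC = 0.04621 × 1.86 = 0.08595 mmol/kg
Ksp = 10^(−6.11) = 7.762×10^-7
Ω = [Ca²⁺][CO3²⁻]/Ksp = (10.2×10^-3)(8.595×10^-5) / 7.762×10^-7 = 1.13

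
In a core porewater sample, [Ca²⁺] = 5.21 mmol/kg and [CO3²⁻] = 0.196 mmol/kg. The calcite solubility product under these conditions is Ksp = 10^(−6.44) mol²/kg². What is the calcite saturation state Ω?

Ksp = 10^(−6.44) = 3.631×10^-7
Ω = [Ca²⁺][CO3²⁻]/Ksp = (5.21×10^-3)(0.196×10^-3) / 3.631×10^-7 = 2.81

Ω = 2.81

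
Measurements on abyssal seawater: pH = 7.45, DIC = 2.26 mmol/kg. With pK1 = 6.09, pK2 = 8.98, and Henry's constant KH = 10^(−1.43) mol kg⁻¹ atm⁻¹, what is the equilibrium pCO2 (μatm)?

pCO2 = 2470 μatm

α₀ = 1 / (1 + K1/[H⁺] + K1K2/[H⁺]²) = 1 / (1 + 10^+1.36 + 10^-0.17)
   = 1 / (1 + 22.909 + 0.67608) = 1/24.585 = 0.04068
[CO2*] = α₀ × DIC = 0.04068 × 2.26 = 0.09193 mmol/kg
pCO2 = [CO2*]/KH = 9.193×10^-5 / 3.715×10^-2 = 2470 μatm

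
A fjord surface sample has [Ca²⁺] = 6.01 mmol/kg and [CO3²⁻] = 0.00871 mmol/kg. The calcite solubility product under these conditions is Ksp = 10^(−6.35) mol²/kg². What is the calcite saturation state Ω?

Ksp = 10^(−6.35) = 4.467×10^-7
Ω = [Ca²⁺][CO3²⁻]/Ksp = (6.01×10^-3)(0.00871×10^-3) / 4.467×10^-7 = 0.117

Ω = 0.117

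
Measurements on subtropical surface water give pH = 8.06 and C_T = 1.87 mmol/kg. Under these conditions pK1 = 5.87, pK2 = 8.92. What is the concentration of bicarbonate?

α₁ = 1 / (1 + [H⁺]/K1 + K2/[H⁺]) = 1 / (1 + 10^-2.19 + 10^-0.86)
   = 1 / (1 + 0.0064565 + 0.13804) = 1/1.1445 = 0.8737
[HCO3⁻] = α₁ × DIC = 0.8737 × 1.87 = 1.63 mmol/kg

[HCO3⁻] = 1.63 mmol/kg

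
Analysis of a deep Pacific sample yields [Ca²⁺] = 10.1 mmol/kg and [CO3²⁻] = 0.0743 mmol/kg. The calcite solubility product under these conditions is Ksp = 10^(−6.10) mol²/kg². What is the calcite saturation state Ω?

Ksp = 10^(−6.10) = 7.943×10^-7
Ω = [Ca²⁺][CO3²⁻]/Ksp = (10.1×10^-3)(0.0743×10^-3) / 7.943×10^-7 = 0.945

Ω = 0.945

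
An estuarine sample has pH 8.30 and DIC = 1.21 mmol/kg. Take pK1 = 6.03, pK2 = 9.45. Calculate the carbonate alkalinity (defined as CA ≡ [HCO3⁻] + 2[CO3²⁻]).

CA = 1.28 mmol/kg

CA = [HCO3⁻] + 2[CO3²⁻] = (α₁ + 2α₂)·DIC
At pH 8.30: [H⁺]/K1 = 10^-2.27 = 0.0053703, K2/[H⁺] = 10^-1.15 = 0.070795
α₁ = 1/(1 + 0.0053703 + 0.070795) = 1/1.0762 = 0.9292; α₂ = α₁·K2/[H⁺] = 0.06578
α₁ + 2α₂ = 1.0608
CA = 1.0608 × 1.21 = 1.28 mmol/kg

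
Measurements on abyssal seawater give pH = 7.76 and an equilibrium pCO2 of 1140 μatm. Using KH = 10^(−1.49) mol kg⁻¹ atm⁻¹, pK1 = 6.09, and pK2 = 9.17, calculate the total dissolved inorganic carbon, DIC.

[CO2*] = KH · pCO2 = 10^(−1.49) × 1140×10^-6 = 3.689×10^-5 mol/kg
α₀ = 1/(1 + K1/[H⁺] + K1K2/[H⁺]²) = 1/(1 + 10^+1.67 + 10^+0.26) = 0.02016
DIC = [CO2*]/α₀ = 3.689×10^-5 / 0.02016 = 1.83 mmol/kg

DIC = 1.83 mmol/kg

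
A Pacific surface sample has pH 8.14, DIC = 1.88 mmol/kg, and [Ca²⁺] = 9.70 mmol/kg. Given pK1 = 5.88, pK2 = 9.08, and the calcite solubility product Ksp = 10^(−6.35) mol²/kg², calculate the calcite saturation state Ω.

Ω = 4.18

α₂ = 1 / (1 + [H⁺]/K2 + [H⁺]²/(K1K2)) = 1 / (1 + 10^+0.94 + 10^-1.32)
   = 1 / (1 + 8.7096 + 0.047863) = 1/9.7575 = 0.1025
[CO3²⁻] = α₂ × DIC = 0.1025 × 1.88 = 0.1927 mmol/kg
Ksp = 10^(−6.35) = 4.467×10^-7
Ω = [Ca²⁺][CO3²⁻]/Ksp = (9.70×10^-3)(1.927×10^-4) / 4.467×10^-7 = 4.18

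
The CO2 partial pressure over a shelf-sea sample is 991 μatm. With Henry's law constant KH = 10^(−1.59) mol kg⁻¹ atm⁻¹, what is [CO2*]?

[CO2*] = 25.5 μmol/kg

KH = 10^(−1.59) = 2.570×10^-2 mol kg⁻¹ atm⁻¹
[CO2*] = KH · pCO2 = 2.570×10^-2 × 991×10^-6 atm = 2.55×10^-5 mol/kg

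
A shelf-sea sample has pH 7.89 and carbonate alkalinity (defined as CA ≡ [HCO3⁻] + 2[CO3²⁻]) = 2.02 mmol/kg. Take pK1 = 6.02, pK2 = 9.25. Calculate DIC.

CA = [HCO3⁻] + 2[CO3²⁻] = (α₁ + 2α₂)·DIC
At pH 7.89: [H⁺]/K1 = 10^-1.87 = 0.013490, K2/[H⁺] = 10^-1.36 = 0.043652
α₁ = 1/(1 + 0.013490 + 0.043652) = 1/1.0571 = 0.9459; α₂ = α₁·K2/[H⁺] = 0.04129
α₁ + 2α₂ = 1.0285
DIC = CA / (α₁ + 2α₂) = 2.02 / 1.0285 = 1.96 mmol/kg

DIC = 1.96 mmol/kg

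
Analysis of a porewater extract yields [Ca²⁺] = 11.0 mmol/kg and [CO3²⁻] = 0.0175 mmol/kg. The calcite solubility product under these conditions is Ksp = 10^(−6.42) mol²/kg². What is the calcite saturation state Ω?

Ω = 0.506

Ksp = 10^(−6.42) = 3.802×10^-7
Ω = [Ca²⁺][CO3²⁻]/Ksp = (11.0×10^-3)(0.0175×10^-3) / 3.802×10^-7 = 0.506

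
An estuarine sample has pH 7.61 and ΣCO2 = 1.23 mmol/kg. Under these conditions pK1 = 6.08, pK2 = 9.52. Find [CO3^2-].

α₂ = 1 / (1 + [H⁺]/K2 + [H⁺]²/(K1K2)) = 1 / (1 + 10^+1.91 + 10^+0.38)
   = 1 / (1 + 81.283 + 2.3988) = 1/84.682 = 0.01181
[CO3²⁻] = α₂ × DIC = 0.01181 × 1.23 = 0.0145 mmol/kg = 14.5 μmol/kg

[CO3²⁻] = 14.5 μmol/kg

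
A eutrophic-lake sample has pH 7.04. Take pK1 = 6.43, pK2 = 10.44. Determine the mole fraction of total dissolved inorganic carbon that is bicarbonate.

α₁ = 1 / (1 + [H⁺]/K1 + K2/[H⁺]) = 1 / (1 + 10^-0.61 + 10^-3.40)
   = 1 / (1 + 0.24547 + 0.00039811) = 1/1.2459 = 0.8027

α₁ = 0.803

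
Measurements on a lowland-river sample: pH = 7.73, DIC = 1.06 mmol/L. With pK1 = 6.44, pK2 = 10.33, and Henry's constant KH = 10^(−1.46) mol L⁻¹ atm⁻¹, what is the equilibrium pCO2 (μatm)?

pCO2 = 1490 μatm

α₀ = 1 / (1 + K1/[H⁺] + K1K2/[H⁺]²) = 1 / (1 + 10^+1.29 + 10^-1.31)
   = 1 / (1 + 19.498 + 0.048978) = 1/20.547 = 0.04867
[CO2*] = α₀ × DIC = 0.04867 × 1.06 = 0.05159 mmol/L
pCO2 = [CO2*]/KH = 5.159×10^-5 / 3.467×10^-2 = 1490 μatm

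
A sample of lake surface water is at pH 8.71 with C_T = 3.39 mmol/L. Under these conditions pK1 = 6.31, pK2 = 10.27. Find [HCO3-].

α₁ = 1 / (1 + [H⁺]/K1 + K2/[H⁺]) = 1 / (1 + 10^-2.40 + 10^-1.56)
   = 1 / (1 + 0.0039811 + 0.027542) = 1/1.0315 = 0.9694
[HCO3⁻] = α₁ × DIC = 0.9694 × 3.39 = 3.29 mmol/L

[HCO3⁻] = 3.29 mmol/L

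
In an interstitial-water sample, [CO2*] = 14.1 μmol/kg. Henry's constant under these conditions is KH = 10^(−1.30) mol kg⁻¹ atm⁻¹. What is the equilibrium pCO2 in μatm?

pCO2 = 281 μatm

KH = 10^(−1.30) = 5.012×10^-2 mol kg⁻¹ atm⁻¹
pCO2 = [CO2*]/KH = 14.1×10^-6 / 5.012×10^-2 = 2.81×10^-4 atm = 281 μatm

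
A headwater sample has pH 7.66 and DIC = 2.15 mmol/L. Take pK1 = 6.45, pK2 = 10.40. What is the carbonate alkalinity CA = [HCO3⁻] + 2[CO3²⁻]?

CA = [HCO3⁻] + 2[CO3²⁻] = (α₁ + 2α₂)·DIC
At pH 7.66: [H⁺]/K1 = 10^-1.21 = 0.061660, K2/[H⁺] = 10^-2.74 = 0.0018197
α₁ = 1/(1 + 0.061660 + 0.0018197) = 1/1.0635 = 0.9403; α₂ = α₁·K2/[H⁺] = 0.001711
α₁ + 2α₂ = 0.9437
CA = 0.9437 × 2.15 = 2.03 mmol/L

CA = 2.03 mmol/L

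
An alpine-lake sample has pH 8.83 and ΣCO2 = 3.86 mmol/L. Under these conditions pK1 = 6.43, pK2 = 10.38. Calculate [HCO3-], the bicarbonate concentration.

α₁ = 1 / (1 + [H⁺]/K1 + K2/[H⁺]) = 1 / (1 + 10^-2.40 + 10^-1.55)
   = 1 / (1 + 0.0039811 + 0.028184) = 1/1.0322 = 0.9688
[HCO3⁻] = α₁ × DIC = 0.9688 × 3.86 = 3.74 mmol/L

[HCO3⁻] = 3.74 mmol/L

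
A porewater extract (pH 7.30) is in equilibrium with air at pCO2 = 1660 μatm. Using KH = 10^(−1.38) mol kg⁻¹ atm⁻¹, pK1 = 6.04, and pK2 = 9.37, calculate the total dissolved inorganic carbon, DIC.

DIC = 1.34 mmol/kg

[CO2*] = KH · pCO2 = 10^(−1.38) × 1660×10^-6 = 6.920×10^-5 mol/kg
α₀ = 1/(1 + K1/[H⁺] + K1K2/[H⁺]²) = 1/(1 + 10^+1.26 + 10^-0.81) = 0.05167
DIC = [CO2*]/α₀ = 6.920×10^-5 / 0.05167 = 1.34 mmol/kg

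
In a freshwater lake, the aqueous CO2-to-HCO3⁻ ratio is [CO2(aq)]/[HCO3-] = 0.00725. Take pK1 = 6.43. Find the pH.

pH = 8.57

From K1 = [H⁺][HCO3-]/[CO2(aq)]:  pH = pK1 − log₁₀([CO2(aq)]/[HCO3-])
log₁₀(0.00725) = -2.140
pH = 6.43 − (-2.140) = 8.57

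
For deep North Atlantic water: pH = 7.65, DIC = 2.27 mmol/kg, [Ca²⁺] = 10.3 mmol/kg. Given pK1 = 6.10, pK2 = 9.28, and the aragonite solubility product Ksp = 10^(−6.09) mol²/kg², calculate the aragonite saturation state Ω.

α₂ = 1 / (1 + [H⁺]/K2 + [H⁺]²/(K1K2)) = 1 / (1 + 10^+1.63 + 10^+0.08)
   = 1 / (1 + 42.658 + 1.2023) = 1/44.860 = 0.02229
[CO3²⁻] = α₂ × DIC = 0.02229 × 2.27 = 0.05060 mmol/kg
Ksp = 10^(−6.09) = 8.128×10^-7
Ω = [Ca²⁺][CO3²⁻]/Ksp = (10.3×10^-3)(5.060×10^-5) / 8.128×10^-7 = 0.641

Ω = 0.641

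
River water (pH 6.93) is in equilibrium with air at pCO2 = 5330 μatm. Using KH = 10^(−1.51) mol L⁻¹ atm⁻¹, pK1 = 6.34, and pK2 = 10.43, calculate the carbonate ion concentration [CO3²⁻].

[CO3²⁻] = 0.203 μmol/L

[CO2*] = KH · pCO2 = 10^(−1.51) × 5330×10^-6 = 1.647×10^-4 mol/L
α₀ = 1/(1 + K1/[H⁺] + K1K2/[H⁺]²) = 1/(1 + 10^+0.59 + 10^-2.91) = 0.2044
DIC = [CO2*]/α₀ = 1.647×10^-4 / 0.2044 = 0.8057 mmol/L
[CO3²⁻] = α₂·DIC; α₂ = 0.0002515, so [CO3²⁻] = 0.0002515 × 0.8057 = 0.000203 mmol/L = 0.203 μmol/L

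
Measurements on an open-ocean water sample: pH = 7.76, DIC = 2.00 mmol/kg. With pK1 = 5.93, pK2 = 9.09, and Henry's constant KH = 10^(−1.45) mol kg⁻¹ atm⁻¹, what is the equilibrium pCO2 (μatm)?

pCO2 = 785 μatm

α₀ = 1 / (1 + K1/[H⁺] + K1K2/[H⁺]²) = 1 / (1 + 10^+1.83 + 10^+0.50)
   = 1 / (1 + 67.608 + 3.1623) = 1/71.771 = 0.01393
[CO2*] = α₀ × DIC = 0.01393 × 2.00 = 0.02787 mmol/kg
pCO2 = [CO2*]/KH = 2.787×10^-5 / 3.548×10^-2 = 785 μatm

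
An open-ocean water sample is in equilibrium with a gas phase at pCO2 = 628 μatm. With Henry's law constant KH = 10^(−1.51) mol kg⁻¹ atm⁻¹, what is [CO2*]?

[CO2*] = 19.4 μmol/kg

KH = 10^(−1.51) = 3.090×10^-2 mol kg⁻¹ atm⁻¹
[CO2*] = KH · pCO2 = 3.090×10^-2 × 628×10^-6 atm = 1.94×10^-5 mol/kg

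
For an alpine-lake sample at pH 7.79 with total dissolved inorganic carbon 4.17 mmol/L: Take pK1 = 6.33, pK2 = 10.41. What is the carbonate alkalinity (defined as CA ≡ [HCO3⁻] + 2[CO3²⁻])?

CA = [HCO3⁻] + 2[CO3²⁻] = (α₁ + 2α₂)·DIC
At pH 7.79: [H⁺]/K1 = 10^-1.46 = 0.034674, K2/[H⁺] = 10^-2.62 = 0.0023988
α₁ = 1/(1 + 0.034674 + 0.0023988) = 1/1.0371 = 0.9643; α₂ = α₁·K2/[H⁺] = 0.002313
α₁ + 2α₂ = 0.9689
CA = 0.9689 × 4.17 = 4.04 mmol/L

CA = 4.04 mmol/L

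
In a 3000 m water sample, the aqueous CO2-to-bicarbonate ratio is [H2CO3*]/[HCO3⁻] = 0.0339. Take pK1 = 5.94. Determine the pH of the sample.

From K1 = [H⁺][HCO3⁻]/[H2CO3*]:  pH = pK1 − log₁₀([H2CO3*]/[HCO3⁻])
log₁₀(0.0339) = -1.470
pH = 5.94 − (-1.470) = 7.41

pH = 7.41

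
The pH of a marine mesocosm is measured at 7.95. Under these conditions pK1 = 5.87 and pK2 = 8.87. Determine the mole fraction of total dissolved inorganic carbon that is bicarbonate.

α₁ = 0.886

α₁ = 1 / (1 + [H⁺]/K1 + K2/[H⁺]) = 1 / (1 + 10^-2.08 + 10^-0.92)
   = 1 / (1 + 0.0083176 + 0.12023) = 1/1.1285 = 0.8861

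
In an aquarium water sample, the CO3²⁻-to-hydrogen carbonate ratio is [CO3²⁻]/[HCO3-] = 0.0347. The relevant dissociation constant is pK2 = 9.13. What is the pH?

pH = 7.67

From K2 = [H⁺][CO3²⁻]/[HCO3-]:  pH = pK2 + log₁₀([CO3²⁻]/[HCO3-])
log₁₀(0.0347) = -1.460
pH = 9.13 + (-1.460) = 7.67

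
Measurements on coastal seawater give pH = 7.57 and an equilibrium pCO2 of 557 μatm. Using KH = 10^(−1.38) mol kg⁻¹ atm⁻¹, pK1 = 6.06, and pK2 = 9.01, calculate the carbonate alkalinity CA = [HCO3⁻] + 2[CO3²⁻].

[CO2*] = KH · pCO2 = 10^(−1.38) × 557×10^-6 = 2.322×10^-5 mol/kg
α₀ = 1/(1 + K1/[H⁺] + K1K2/[H⁺]²) = 1/(1 + 10^+1.51 + 10^+0.07) = 0.02896
DIC = [CO2*]/α₀ = 2.322×10^-5 / 0.02896 = 0.8019 mmol/kg
CA = (α₁ + 2α₂)·DIC = (0.9370 + 2×0.03402) × 0.8019 = 0.806 mmol/kg

CA = 0.806 mmol/kg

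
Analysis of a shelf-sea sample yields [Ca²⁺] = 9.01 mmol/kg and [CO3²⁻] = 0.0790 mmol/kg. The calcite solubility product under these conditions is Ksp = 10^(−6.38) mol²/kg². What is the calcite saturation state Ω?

Ksp = 10^(−6.38) = 4.169×10^-7
Ω = [Ca²⁺][CO3²⁻]/Ksp = (9.01×10^-3)(0.0790×10^-3) / 4.169×10^-7 = 1.71

Ω = 1.71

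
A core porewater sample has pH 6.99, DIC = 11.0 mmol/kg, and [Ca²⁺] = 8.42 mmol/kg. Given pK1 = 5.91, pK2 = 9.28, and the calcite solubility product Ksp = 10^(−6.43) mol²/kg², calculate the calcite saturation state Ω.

Ω = 1.17

α₂ = 1 / (1 + [H⁺]/K2 + [H⁺]²/(K1K2)) = 1 / (1 + 10^+2.29 + 10^+1.21)
   = 1 / (1 + 194.98 + 16.218) = 1/212.20 = 0.004712
[CO3²⁻] = α₂ × DIC = 0.004712 × 11.0 = 0.05184 mmol/kg
Ksp = 10^(−6.43) = 3.715×10^-7
Ω = [Ca²⁺][CO3²⁻]/Ksp = (8.42×10^-3)(5.184×10^-5) / 3.715×10^-7 = 1.17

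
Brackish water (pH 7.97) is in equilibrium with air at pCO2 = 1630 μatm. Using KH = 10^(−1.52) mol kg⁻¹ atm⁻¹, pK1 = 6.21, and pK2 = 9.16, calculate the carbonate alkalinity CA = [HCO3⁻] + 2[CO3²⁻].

[CO2*] = KH · pCO2 = 10^(−1.52) × 1630×10^-6 = 4.923×10^-5 mol/kg
α₀ = 1/(1 + K1/[H⁺] + K1K2/[H⁺]²) = 1/(1 + 10^+1.76 + 10^+0.57) = 0.01606
DIC = [CO2*]/α₀ = 4.923×10^-5 / 0.01606 = 3.065 mmol/kg
CA = (α₁ + 2α₂)·DIC = (0.9243 + 2×0.05968) × 3.065 = 3.20 mmol/kg

CA = 3.20 mmol/kg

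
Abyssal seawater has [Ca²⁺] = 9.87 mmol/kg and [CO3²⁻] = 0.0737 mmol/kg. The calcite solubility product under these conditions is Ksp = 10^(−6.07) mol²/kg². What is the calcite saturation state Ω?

Ω = 0.855

Ksp = 10^(−6.07) = 8.511×10^-7
Ω = [Ca²⁺][CO3²⁻]/Ksp = (9.87×10^-3)(0.0737×10^-3) / 8.511×10^-7 = 0.855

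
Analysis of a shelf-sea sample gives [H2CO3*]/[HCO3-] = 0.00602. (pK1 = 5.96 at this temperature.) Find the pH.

pH = 8.18

From K1 = [H⁺][HCO3-]/[H2CO3*]:  pH = pK1 − log₁₀([H2CO3*]/[HCO3-])
log₁₀(0.00602) = -2.220
pH = 5.96 − (-2.220) = 8.18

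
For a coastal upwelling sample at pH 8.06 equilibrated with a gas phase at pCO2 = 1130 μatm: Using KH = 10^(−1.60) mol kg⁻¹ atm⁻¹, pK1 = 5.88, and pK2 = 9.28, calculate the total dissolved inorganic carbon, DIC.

[CO2*] = KH · pCO2 = 10^(−1.60) × 1130×10^-6 = 2.838×10^-5 mol/kg
α₀ = 1/(1 + K1/[H⁺] + K1K2/[H⁺]²) = 1/(1 + 10^+2.18 + 10^+0.96) = 0.006193
DIC = [CO2*]/α₀ = 2.838×10^-5 / 0.006193 = 4.58 mmol/kg

DIC = 4.58 mmol/kg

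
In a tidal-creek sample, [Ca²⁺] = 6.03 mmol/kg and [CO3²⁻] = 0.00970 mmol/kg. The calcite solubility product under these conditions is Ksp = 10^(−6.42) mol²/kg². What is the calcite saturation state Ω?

Ω = 0.154

Ksp = 10^(−6.42) = 3.802×10^-7
Ω = [Ca²⁺][CO3²⁻]/Ksp = (6.03×10^-3)(0.00970×10^-3) / 3.802×10^-7 = 0.154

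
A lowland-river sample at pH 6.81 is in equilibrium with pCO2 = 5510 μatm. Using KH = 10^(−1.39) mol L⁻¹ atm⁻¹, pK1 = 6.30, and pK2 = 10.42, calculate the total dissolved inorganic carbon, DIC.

[CO2*] = KH · pCO2 = 10^(−1.39) × 5510×10^-6 = 2.245×10^-4 mol/L
α₀ = 1/(1 + K1/[H⁺] + K1K2/[H⁺]²) = 1/(1 + 10^+0.51 + 10^-3.10) = 0.2360
DIC = [CO2*]/α₀ = 2.245×10^-4 / 0.2360 = 0.951 mmol/L

DIC = 0.951 mmol/L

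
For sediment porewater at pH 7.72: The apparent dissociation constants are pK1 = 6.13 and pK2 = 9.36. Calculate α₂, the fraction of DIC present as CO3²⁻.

α₂ = 0.0218

α₂ = 1 / (1 + [H⁺]/K2 + [H⁺]²/(K1K2)) = 1 / (1 + 10^+1.64 + 10^+0.05)
   = 1 / (1 + 43.652 + 1.1220) = 1/45.774 = 0.02185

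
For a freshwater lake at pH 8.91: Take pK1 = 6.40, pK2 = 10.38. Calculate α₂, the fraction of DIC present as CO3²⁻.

α₂ = 0.0327

α₂ = 1 / (1 + [H⁺]/K2 + [H⁺]²/(K1K2)) = 1 / (1 + 10^+1.47 + 10^-1.04)
   = 1 / (1 + 29.512 + 0.091201) = 1/30.603 = 0.03268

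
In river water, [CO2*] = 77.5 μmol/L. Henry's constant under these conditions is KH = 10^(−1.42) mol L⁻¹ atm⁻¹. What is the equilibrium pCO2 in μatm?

KH = 10^(−1.42) = 3.802×10^-2 mol L⁻¹ atm⁻¹
pCO2 = [CO2*]/KH = 77.5×10^-6 / 3.802×10^-2 = 2.04×10^-3 atm = 2040 μatm

pCO2 = 2040 μatm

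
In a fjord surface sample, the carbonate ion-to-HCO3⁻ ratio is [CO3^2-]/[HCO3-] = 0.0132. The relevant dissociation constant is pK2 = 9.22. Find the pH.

pH = 7.34

From K2 = [H⁺][CO3^2-]/[HCO3-]:  pH = pK2 + log₁₀([CO3^2-]/[HCO3-])
log₁₀(0.0132) = -1.879
pH = 9.22 + (-1.879) = 7.34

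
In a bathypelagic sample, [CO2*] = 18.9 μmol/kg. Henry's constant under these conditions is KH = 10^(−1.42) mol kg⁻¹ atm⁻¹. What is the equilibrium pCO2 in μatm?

KH = 10^(−1.42) = 3.802×10^-2 mol kg⁻¹ atm⁻¹
pCO2 = [CO2*]/KH = 18.9×10^-6 / 3.802×10^-2 = 4.97×10^-4 atm = 497 μatm

pCO2 = 497 μatm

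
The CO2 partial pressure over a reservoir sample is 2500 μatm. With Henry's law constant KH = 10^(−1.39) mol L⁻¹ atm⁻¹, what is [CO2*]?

KH = 10^(−1.39) = 4.074×10^-2 mol L⁻¹ atm⁻¹
[CO2*] = KH · pCO2 = 4.074×10^-2 × 2500×10^-6 atm = 1.02×10^-4 mol/L

[CO2*] = 102 μmol/L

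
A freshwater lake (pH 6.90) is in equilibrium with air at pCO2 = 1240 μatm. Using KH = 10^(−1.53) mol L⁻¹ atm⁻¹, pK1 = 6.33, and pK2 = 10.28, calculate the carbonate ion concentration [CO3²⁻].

[CO2*] = KH · pCO2 = 10^(−1.53) × 1240×10^-6 = 3.659×10^-5 mol/L
α₀ = 1/(1 + K1/[H⁺] + K1K2/[H⁺]²) = 1/(1 + 10^+0.57 + 10^-2.81) = 0.2120
DIC = [CO2*]/α₀ = 3.659×10^-5 / 0.2120 = 0.1726 mmol/L
[CO3²⁻] = α₂·DIC; α₂ = 0.0003284, so [CO3²⁻] = 0.0003284 × 0.1726 = 5.67×10^-5 mmol/L = 0.0567 μmol/L

[CO3²⁻] = 0.0567 μmol/L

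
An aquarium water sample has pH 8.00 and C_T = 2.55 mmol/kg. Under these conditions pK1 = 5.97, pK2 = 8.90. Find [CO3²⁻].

[CO3²⁻] = 0.283 mmol/kg

α₂ = 1 / (1 + [H⁺]/K2 + [H⁺]²/(K1K2)) = 1 / (1 + 10^+0.90 + 10^-1.13)
   = 1 / (1 + 7.9433 + 0.074131) = 1/9.0174 = 0.1109
[CO3²⁻] = α₂ × DIC = 0.1109 × 2.55 = 0.283 mmol/kg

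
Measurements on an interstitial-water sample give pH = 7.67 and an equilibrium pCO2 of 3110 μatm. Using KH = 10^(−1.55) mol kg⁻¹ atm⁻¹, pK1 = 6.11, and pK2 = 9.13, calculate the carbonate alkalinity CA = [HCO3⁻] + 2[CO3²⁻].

[CO2*] = KH · pCO2 = 10^(−1.55) × 3110×10^-6 = 8.765×10^-5 mol/kg
α₀ = 1/(1 + K1/[H⁺] + K1K2/[H⁺]²) = 1/(1 + 10^+1.56 + 10^+0.10) = 0.02593
DIC = [CO2*]/α₀ = 8.765×10^-5 / 0.02593 = 3.380 mmol/kg
CA = (α₁ + 2α₂)·DIC = (0.9414 + 2×0.03264) × 3.380 = 3.40 mmol/kg

CA = 3.40 mmol/kg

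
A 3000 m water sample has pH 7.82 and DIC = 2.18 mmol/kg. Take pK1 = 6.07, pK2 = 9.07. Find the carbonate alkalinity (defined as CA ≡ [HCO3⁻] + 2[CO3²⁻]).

CA = [HCO3⁻] + 2[CO3²⁻] = (α₁ + 2α₂)·DIC
At pH 7.82: [H⁺]/K1 = 10^-1.75 = 0.017783, K2/[H⁺] = 10^-1.25 = 0.056234
α₁ = 1/(1 + 0.017783 + 0.056234) = 1/1.0740 = 0.9311; α₂ = α₁·K2/[H⁺] = 0.05236
α₁ + 2α₂ = 1.0358
CA = 1.0358 × 2.18 = 2.26 mmol/kg

CA = 2.26 mmol/kg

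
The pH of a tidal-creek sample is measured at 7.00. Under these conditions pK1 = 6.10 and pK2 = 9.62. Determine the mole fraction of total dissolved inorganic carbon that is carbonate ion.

α₂ = 0.00213

α₂ = 1 / (1 + [H⁺]/K2 + [H⁺]²/(K1K2)) = 1 / (1 + 10^+2.62 + 10^+1.72)
   = 1 / (1 + 416.87 + 52.481) = 1/470.35 = 0.002126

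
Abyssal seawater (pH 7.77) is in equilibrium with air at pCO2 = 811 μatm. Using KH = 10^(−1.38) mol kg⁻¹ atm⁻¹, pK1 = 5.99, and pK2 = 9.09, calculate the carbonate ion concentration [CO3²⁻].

[CO2*] = KH · pCO2 = 10^(−1.38) × 811×10^-6 = 3.381×10^-5 mol/kg
α₀ = 1/(1 + K1/[H⁺] + K1K2/[H⁺]²) = 1/(1 + 10^+1.78 + 10^+0.46) = 0.01559
DIC = [CO2*]/α₀ = 3.381×10^-5 / 0.01559 = 2.168 mmol/kg
[CO3²⁻] = α₂·DIC; α₂ = 0.04496, so [CO3²⁻] = 0.04496 × 2.168 = 0.0975 mmol/kg

[CO3²⁻] = 0.0975 mmol/kg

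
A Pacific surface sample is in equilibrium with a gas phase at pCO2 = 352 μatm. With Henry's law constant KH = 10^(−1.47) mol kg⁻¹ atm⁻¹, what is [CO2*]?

[CO2*] = 11.9 μmol/kg

KH = 10^(−1.47) = 3.388×10^-2 mol kg⁻¹ atm⁻¹
[CO2*] = KH · pCO2 = 3.388×10^-2 × 352×10^-6 atm = 1.19×10^-5 mol/kg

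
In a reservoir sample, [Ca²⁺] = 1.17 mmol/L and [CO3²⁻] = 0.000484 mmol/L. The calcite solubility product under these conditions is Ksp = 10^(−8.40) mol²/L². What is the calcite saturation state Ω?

Ω = 0.142

Ksp = 10^(−8.40) = 3.981×10^-9
Ω = [Ca²⁺][CO3²⁻]/Ksp = (1.17×10^-3)(0.000484×10^-3) / 3.981×10^-9 = 0.142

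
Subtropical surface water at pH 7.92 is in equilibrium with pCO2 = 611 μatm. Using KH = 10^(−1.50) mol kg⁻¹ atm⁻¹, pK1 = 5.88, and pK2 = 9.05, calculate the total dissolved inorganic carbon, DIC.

[CO2*] = KH · pCO2 = 10^(−1.50) × 611×10^-6 = 1.932×10^-5 mol/kg
α₀ = 1/(1 + K1/[H⁺] + K1K2/[H⁺]²) = 1/(1 + 10^+2.04 + 10^+0.91) = 0.008419
DIC = [CO2*]/α₀ = 1.932×10^-5 / 0.008419 = 2.29 mmol/kg

DIC = 2.29 mmol/kg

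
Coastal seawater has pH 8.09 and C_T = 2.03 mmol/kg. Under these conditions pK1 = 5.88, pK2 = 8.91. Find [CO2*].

[CO2*] = 10.8 μmol/kg

α₀ = 1 / (1 + K1/[H⁺] + K1K2/[H⁺]²) = 1 / (1 + 10^+2.21 + 10^+1.39)
   = 1 / (1 + 162.18 + 24.547) = 1/187.73 = 0.005327
[CO2*] = α₀ × DIC = 0.005327 × 2.03 = 0.0108 mmol/kg = 10.8 μmol/kg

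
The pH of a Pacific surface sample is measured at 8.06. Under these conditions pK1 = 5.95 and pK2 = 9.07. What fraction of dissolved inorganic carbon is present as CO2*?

α₀ = 1 / (1 + K1/[H⁺] + K1K2/[H⁺]²) = 1 / (1 + 10^+2.11 + 10^+1.10)
   = 1 / (1 + 128.82 + 12.589) = 1/142.41 = 0.007022

α₀ = 0.00702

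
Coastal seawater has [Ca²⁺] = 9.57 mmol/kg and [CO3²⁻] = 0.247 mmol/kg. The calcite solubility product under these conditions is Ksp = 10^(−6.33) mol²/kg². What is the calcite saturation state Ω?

Ω = 5.05

Ksp = 10^(−6.33) = 4.677×10^-7
Ω = [Ca²⁺][CO3²⁻]/Ksp = (9.57×10^-3)(0.247×10^-3) / 4.677×10^-7 = 5.05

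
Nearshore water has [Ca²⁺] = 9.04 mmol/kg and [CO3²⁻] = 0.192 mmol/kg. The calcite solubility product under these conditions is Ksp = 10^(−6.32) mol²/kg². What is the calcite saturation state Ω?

Ω = 3.63

Ksp = 10^(−6.32) = 4.786×10^-7
Ω = [Ca²⁺][CO3²⁻]/Ksp = (9.04×10^-3)(0.192×10^-3) / 4.786×10^-7 = 3.63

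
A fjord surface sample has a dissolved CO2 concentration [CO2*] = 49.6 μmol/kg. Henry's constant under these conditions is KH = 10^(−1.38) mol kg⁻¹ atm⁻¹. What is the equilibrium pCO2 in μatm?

pCO2 = 1190 μatm

KH = 10^(−1.38) = 4.169×10^-2 mol kg⁻¹ atm⁻¹
pCO2 = [CO2*]/KH = 49.6×10^-6 / 4.169×10^-2 = 1.19×10^-3 atm = 1190 μatm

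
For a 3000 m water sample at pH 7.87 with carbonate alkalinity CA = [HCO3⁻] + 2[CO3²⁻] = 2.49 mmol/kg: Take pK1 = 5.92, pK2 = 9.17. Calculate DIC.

DIC = 2.40 mmol/kg

CA = [HCO3⁻] + 2[CO3²⁻] = (α₁ + 2α₂)·DIC
At pH 7.87: [H⁺]/K1 = 10^-1.95 = 0.011220, K2/[H⁺] = 10^-1.30 = 0.050119
α₁ = 1/(1 + 0.011220 + 0.050119) = 1/1.0613 = 0.9422; α₂ = α₁·K2/[H⁺] = 0.04722
α₁ + 2α₂ = 1.0367
DIC = CA / (α₁ + 2α₂) = 2.49 / 1.0367 = 2.40 mmol/kg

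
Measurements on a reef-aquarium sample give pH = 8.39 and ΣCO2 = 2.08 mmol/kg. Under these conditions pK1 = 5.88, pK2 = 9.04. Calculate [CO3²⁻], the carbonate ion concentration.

α₂ = 1 / (1 + [H⁺]/K2 + [H⁺]²/(K1K2)) = 1 / (1 + 10^+0.65 + 10^-1.86)
   = 1 / (1 + 4.4668 + 0.013804) = 1/5.4806 = 0.1825
[CO3²⁻] = α₂ × DIC = 0.1825 × 2.08 = 0.380 mmol/kg

[CO3²⁻] = 0.380 mmol/kg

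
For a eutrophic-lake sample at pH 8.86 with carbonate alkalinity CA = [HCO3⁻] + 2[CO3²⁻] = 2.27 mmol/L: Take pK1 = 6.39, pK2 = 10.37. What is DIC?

DIC = 2.21 mmol/L

CA = [HCO3⁻] + 2[CO3²⁻] = (α₁ + 2α₂)·DIC
At pH 8.86: [H⁺]/K1 = 10^-2.47 = 0.0033884, K2/[H⁺] = 10^-1.51 = 0.030903
α₁ = 1/(1 + 0.0033884 + 0.030903) = 1/1.0343 = 0.9668; α₂ = α₁·K2/[H⁺] = 0.02988
α₁ + 2α₂ = 1.0266
DIC = CA / (α₁ + 2α₂) = 2.27 / 1.0266 = 2.21 mmol/L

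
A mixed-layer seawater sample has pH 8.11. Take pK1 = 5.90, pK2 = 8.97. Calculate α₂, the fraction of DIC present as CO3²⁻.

α₂ = 1 / (1 + [H⁺]/K2 + [H⁺]²/(K1K2)) = 1 / (1 + 10^+0.86 + 10^-1.35)
   = 1 / (1 + 7.2444 + 0.044668) = 1/8.2890 = 0.1206

α₂ = 0.121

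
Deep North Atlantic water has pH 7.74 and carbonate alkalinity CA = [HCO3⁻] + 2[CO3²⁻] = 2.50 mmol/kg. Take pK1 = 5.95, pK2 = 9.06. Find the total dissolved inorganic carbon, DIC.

DIC = 2.43 mmol/kg

CA = [HCO3⁻] + 2[CO3²⁻] = (α₁ + 2α₂)·DIC
At pH 7.74: [H⁺]/K1 = 10^-1.79 = 0.016218, K2/[H⁺] = 10^-1.32 = 0.047863
α₁ = 1/(1 + 0.016218 + 0.047863) = 1/1.0641 = 0.9398; α₂ = α₁·K2/[H⁺] = 0.04498
α₁ + 2α₂ = 1.0297
DIC = CA / (α₁ + 2α₂) = 2.50 / 1.0297 = 2.43 mmol/kg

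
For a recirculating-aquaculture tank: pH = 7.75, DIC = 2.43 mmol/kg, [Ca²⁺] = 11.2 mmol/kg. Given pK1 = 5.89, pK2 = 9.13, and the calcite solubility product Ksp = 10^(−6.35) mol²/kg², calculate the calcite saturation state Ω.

Ω = 2.41

α₂ = 1 / (1 + [H⁺]/K2 + [H⁺]²/(K1K2)) = 1 / (1 + 10^+1.38 + 10^-0.48)
   = 1 / (1 + 23.988 + 0.33113) = 1/25.319 = 0.03950
[CO3²⁻] = α₂ × DIC = 0.03950 × 2.43 = 0.09597 mmol/kg
Ksp = 10^(−6.35) = 4.467×10^-7
Ω = [Ca²⁺][CO3²⁻]/Ksp = (11.2×10^-3)(9.597×10^-5) / 4.467×10^-7 = 2.41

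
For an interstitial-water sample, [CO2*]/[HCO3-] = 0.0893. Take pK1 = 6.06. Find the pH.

pH = 7.11

From K1 = [H⁺][HCO3-]/[CO2*]:  pH = pK1 − log₁₀([CO2*]/[HCO3-])
log₁₀(0.0893) = -1.049
pH = 6.06 − (-1.049) = 7.11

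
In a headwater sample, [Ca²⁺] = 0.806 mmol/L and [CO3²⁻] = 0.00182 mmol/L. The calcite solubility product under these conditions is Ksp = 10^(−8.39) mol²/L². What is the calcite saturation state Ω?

Ω = 0.360

Ksp = 10^(−8.39) = 4.074×10^-9
Ω = [Ca²⁺][CO3²⁻]/Ksp = (0.806×10^-3)(0.00182×10^-3) / 4.074×10^-9 = 0.360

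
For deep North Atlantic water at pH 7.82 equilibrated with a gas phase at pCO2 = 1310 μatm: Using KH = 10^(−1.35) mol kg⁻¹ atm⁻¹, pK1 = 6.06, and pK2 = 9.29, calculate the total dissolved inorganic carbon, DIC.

DIC = 3.54 mmol/kg

[CO2*] = KH · pCO2 = 10^(−1.35) × 1310×10^-6 = 5.852×10^-5 mol/kg
α₀ = 1/(1 + K1/[H⁺] + K1K2/[H⁺]²) = 1/(1 + 10^+1.76 + 10^+0.29) = 0.01653
DIC = [CO2*]/α₀ = 5.852×10^-5 / 0.01653 = 3.54 mmol/kg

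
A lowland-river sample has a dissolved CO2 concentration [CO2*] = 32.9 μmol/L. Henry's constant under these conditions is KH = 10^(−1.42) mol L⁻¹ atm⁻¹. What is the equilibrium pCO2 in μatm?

KH = 10^(−1.42) = 3.802×10^-2 mol L⁻¹ atm⁻¹
pCO2 = [CO2*]/KH = 32.9×10^-6 / 3.802×10^-2 = 8.65×10^-4 atm = 865 μatm

pCO2 = 865 μatm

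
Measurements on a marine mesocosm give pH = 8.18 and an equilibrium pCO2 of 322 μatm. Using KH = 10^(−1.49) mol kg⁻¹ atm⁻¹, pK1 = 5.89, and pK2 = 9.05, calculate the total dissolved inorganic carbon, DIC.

[CO2*] = KH · pCO2 = 10^(−1.49) × 322×10^-6 = 1.042×10^-5 mol/kg
α₀ = 1/(1 + K1/[H⁺] + K1K2/[H⁺]²) = 1/(1 + 10^+2.29 + 10^+1.42) = 0.004499
DIC = [CO2*]/α₀ = 1.042×10^-5 / 0.004499 = 2.32 mmol/kg

DIC = 2.32 mmol/kg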